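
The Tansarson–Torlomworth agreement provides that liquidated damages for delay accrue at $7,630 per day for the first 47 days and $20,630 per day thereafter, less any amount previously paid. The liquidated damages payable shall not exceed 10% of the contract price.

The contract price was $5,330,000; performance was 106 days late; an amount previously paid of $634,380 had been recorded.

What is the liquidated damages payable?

First 47 days: 47 × $7,630 = $358,610
Remaining days: (106 − 47) × $20,630 = $1,217,170
Accrued per-day damages: $358,610 + $1,217,170 = $1,575,780
Less amount previously paid: $1,575,780 − $634,380 = $941,400
Cap: 10% of $5,330,000 = $533,000
Cap at $533,000: $941,400 exceeds the cap → $533,000

$533,000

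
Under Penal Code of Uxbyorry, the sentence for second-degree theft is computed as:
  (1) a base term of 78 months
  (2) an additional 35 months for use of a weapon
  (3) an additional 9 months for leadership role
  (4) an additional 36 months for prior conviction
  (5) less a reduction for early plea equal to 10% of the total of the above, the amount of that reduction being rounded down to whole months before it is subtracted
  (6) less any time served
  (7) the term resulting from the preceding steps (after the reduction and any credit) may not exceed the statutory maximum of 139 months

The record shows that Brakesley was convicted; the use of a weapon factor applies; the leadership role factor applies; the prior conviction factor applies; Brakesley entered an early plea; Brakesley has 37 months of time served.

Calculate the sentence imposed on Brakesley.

Use of a weapon enhancement: +35 months
Leadership role enhancement: +9 months
Prior conviction enhancement: +36 months
Adjusted term: 78 months + 35 months + 9 months + 36 months = 158 months
Early plea reduction: 10% of 158 months = 15 months (rounded down)
After reduction: 158 − 15 = 143 months
Less time served: 143 months − 37 months = 106 months
Cap at 139 months: 106 months is within the cap, no reduction.

Sentence: 106 months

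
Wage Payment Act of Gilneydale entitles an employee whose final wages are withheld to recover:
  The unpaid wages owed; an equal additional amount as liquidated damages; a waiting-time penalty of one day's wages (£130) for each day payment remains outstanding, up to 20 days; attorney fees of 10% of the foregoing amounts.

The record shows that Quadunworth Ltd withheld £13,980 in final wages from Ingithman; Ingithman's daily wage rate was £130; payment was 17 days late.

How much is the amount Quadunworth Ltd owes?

Liquidated damages (equal amount): £13,980
Penalty days: min(17, 20) = 17
Waiting-time penalty: 17 × £130 = £2,210
Subtotal: £13,980 + £13,980 + £2,210 = £30,170
Attorney fees: 10% of £30,170 = £3,017
Total award: £30,170 + £3,017 = £33,187

£33,187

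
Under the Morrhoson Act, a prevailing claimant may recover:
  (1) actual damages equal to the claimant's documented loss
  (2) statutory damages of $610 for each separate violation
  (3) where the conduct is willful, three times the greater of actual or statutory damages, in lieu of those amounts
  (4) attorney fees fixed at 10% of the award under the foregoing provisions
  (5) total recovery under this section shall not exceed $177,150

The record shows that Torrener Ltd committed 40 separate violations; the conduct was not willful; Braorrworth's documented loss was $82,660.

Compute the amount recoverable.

Statutory damages: 40 × $610 = $24,400
Conduct not willful: the in-lieu enhancement does not apply.
Actual plus statutory damages: $82,660 + $24,400 = $107,060
Attorney fees: 10% of $107,060 = $10,706
Total before cap: $107,060 + $10,706 = $117,766
Cap at $177,150: $117,766 is within the cap, no reduction.

$117,766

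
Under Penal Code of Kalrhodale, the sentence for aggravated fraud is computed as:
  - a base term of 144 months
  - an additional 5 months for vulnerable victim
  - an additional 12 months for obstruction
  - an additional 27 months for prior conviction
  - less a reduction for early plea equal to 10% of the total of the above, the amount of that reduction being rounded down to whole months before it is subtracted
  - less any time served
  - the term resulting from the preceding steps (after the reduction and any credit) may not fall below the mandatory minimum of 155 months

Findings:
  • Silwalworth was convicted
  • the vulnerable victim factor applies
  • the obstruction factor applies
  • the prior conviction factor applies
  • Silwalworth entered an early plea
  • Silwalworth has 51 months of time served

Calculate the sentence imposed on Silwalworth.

155 months

Vulnerable victim enhancement: +5 months
Obstruction enhancement: +12 months
Prior conviction enhancement: +27 months
Adjusted term: 144 months + 5 months + 12 months + 27 months = 188 months
Early plea reduction: 10% of 188 months = 18 months (rounded down)
After reduction: 188 − 18 = 170 months
Less time served: 170 months − 51 months = 119 months
Minimum 155 months: 119 months is below the minimum → 155 months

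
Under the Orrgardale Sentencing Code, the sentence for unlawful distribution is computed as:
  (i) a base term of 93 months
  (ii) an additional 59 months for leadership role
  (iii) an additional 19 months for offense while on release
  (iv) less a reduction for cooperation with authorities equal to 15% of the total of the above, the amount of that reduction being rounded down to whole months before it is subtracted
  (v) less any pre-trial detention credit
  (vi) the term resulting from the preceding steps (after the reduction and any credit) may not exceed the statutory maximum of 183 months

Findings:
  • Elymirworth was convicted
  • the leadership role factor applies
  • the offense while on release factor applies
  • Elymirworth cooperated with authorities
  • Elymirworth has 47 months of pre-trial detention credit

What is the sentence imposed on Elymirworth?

99 months

Leadership role enhancement: +59 months
Offense while on release enhancement: +19 months
Adjusted term: 93 months + 59 months + 19 months = 171 months
Cooperation with authorities reduction: 15% of 171 months = 25 months (rounded down)
After reduction: 171 − 25 = 146 months
Less pre-trial detention credit: 146 months − 47 months = 99 months
Cap at 183 months: 99 months is within the cap, no reduction.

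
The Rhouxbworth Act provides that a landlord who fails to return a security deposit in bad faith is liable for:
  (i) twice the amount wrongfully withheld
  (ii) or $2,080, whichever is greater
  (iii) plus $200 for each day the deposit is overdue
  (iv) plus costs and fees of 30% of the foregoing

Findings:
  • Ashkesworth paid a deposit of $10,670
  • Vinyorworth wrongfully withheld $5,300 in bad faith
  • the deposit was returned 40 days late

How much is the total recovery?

Doubled: 2 × $5,300 = $10,600
Minimum $2,080: $10,600 meets the minimum, no increase.
Late-return penalty: 40 × $200 = $8,000
Damages plus late penalty: $10,600 + $8,000 = $18,600
Costs and fees: 30% of $18,600 = $5,580
Total recovery: $18,600 + $5,580 = $24,180

$24,180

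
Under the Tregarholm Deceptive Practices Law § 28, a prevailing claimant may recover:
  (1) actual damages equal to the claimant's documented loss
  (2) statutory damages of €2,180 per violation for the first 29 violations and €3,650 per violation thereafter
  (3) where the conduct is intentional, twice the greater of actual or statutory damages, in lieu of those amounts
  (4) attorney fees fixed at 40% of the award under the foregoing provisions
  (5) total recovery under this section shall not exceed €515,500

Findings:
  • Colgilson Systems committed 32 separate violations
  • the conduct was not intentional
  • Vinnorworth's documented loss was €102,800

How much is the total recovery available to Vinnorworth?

€247,758

First 29 violations: 29 × €2,180 = €63,220
Remaining violations: (32 − 29) × €3,650 = €10,950
Statutory damages: €63,220 + €10,950 = €74,170
Conduct not intentional: the in-lieu enhancement does not apply.
Actual plus statutory damages: €102,800 + €74,170 = €176,970
Attorney fees: 40% of €176,970 = €70,788
Total before cap: €176,970 + €70,788 = €247,758
Cap at €515,500: €247,758 is within the cap, no reduction.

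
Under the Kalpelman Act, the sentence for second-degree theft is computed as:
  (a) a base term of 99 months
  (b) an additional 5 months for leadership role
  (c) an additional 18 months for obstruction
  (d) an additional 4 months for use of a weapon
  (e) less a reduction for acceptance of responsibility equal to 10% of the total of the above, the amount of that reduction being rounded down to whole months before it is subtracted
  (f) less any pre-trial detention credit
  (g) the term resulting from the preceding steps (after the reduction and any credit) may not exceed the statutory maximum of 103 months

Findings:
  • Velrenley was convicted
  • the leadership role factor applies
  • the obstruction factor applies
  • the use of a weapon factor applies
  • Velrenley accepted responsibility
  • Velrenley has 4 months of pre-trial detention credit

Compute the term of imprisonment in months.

Leadership role enhancement: +5 months
Obstruction enhancement: +18 months
Use of a weapon enhancement: +4 months
Adjusted term: 99 months + 5 months + 18 months + 4 months = 126 months
Acceptance of responsibility reduction: 10% of 126 months = 12 months (rounded down)
After reduction: 126 − 12 = 114 months
Less pre-trial detention credit: 114 months − 4 months = 110 months
Cap at 103 months: 110 months exceeds the cap → 103 months

Sentence: 103 months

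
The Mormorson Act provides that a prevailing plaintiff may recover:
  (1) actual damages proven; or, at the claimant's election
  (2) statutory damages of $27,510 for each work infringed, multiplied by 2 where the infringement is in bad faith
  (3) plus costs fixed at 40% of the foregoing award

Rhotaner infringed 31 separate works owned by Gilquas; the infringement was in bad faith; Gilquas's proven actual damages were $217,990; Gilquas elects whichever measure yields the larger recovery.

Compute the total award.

Statutory damages: 31 × $27,510 = $852,810
Doubled: 2 × $852,810 = $1,705,620
Greater of actual damages ($217,990) or enhanced statutory damages ($1,705,620): $1,705,620
Costs: 40% of $1,705,620 = $682,248
Award plus costs: $1,705,620 + $682,248 = $2,387,868

$2,387,868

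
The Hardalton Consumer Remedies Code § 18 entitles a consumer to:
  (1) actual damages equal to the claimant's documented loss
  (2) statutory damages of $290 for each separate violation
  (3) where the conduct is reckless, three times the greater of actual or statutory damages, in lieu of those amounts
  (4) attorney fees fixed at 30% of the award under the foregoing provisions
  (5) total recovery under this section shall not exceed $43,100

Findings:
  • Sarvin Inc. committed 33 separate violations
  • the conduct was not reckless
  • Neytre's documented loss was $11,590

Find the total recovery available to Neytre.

$27,508

Statutory damages: 33 × $290 = $9,570
Conduct not reckless: the in-lieu enhancement does not apply.
Actual plus statutory damages: $11,590 + $9,570 = $21,160
Attorney fees: 30% of $21,160 = $6,348
Total before cap: $21,160 + $6,348 = $27,508
Cap at $43,100: $27,508 is within the cap, no reduction.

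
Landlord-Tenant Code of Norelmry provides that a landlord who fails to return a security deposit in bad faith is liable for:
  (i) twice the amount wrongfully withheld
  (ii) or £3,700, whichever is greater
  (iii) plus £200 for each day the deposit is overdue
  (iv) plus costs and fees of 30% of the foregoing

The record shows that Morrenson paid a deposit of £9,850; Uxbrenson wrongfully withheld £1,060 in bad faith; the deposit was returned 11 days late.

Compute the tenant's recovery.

£7,670

Doubled: 2 × £1,060 = £2,120
Minimum £3,700: £2,120 is below the minimum → £3,700
Late-return penalty: 11 × £200 = £2,200
Damages plus late penalty: £3,700 + £2,200 = £5,900
Costs and fees: 30% of £5,900 = £1,770
Total recovery: £5,900 + £1,770 = £7,670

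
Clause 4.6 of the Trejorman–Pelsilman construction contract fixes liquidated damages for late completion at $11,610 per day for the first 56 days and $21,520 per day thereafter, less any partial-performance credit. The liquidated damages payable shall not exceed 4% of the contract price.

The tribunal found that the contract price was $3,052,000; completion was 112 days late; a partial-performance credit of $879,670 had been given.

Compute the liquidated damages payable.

$122,080

First 56 days: 56 × $11,610 = $650,160
Remaining days: (112 − 56) × $21,520 = $1,205,120
Accrued per-day damages: $650,160 + $1,205,120 = $1,855,280
Less partial-performance credit: $1,855,280 − $879,670 = $975,610
Cap: 4% of $3,052,000 = $122,080
Cap at $122,080: $975,610 exceeds the cap → $122,080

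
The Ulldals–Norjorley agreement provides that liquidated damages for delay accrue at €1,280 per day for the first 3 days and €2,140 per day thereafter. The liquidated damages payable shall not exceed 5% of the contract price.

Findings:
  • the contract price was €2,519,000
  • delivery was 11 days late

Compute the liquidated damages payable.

€20,960

First 3 days: 3 × €1,280 = €3,840
Remaining days: (11 − 3) × €2,140 = €17,120
Accrued per-day damages: €3,840 + €17,120 = €20,960
Cap: 5% of €2,519,000 = €125,950
Cap at €125,950: €20,960 is within the cap, no reduction.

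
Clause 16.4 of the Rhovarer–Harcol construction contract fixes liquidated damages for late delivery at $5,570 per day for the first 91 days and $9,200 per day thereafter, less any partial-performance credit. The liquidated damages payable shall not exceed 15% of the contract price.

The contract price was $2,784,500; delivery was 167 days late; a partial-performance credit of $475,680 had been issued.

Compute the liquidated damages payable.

First 91 days: 91 × $5,570 = $506,870
Remaining days: (167 − 91) × $9,200 = $699,200
Accrued per-day damages: $506,870 + $699,200 = $1,206,070
Less partial-performance credit: $1,206,070 − $475,680 = $730,390
Cap: 15% of $2,784,500 = $417,675
Cap at $417,675: $730,390 exceeds the cap → $417,675

$417,675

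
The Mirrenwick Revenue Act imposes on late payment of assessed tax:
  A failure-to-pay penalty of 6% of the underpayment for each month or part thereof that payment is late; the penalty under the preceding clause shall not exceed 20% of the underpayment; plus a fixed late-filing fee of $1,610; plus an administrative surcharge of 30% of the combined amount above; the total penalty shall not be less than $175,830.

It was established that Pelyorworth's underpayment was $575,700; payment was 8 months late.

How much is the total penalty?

$175,830

Accrued rate: 6% × 8 = 48%, capped at 20% → 20%
Failure-to-pay penalty: 20% of $575,700 = $115,140
Penalty before surcharge: $115,140 + $1,610 = $116,750
Administrative surcharge: 30% of $116,750 = $35,025
Total penalty: $116,750 + $35,025 = $151,775
Minimum $175,830: $151,775 is below the minimum → $175,830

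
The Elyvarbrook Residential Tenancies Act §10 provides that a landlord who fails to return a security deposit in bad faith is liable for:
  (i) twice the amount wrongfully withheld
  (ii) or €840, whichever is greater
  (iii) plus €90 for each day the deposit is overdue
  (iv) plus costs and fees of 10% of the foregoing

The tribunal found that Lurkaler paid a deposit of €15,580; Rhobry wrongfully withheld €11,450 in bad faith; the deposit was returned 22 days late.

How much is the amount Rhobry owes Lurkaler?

€27,368

Doubled: 2 × €11,450 = €22,900
Minimum €840: €22,900 meets the minimum, no increase.
Late-return penalty: 22 × €90 = €1,980
Damages plus late penalty: €22,900 + €1,980 = €24,880
Costs and fees: 10% of €24,880 = €2,488
Total recovery: €24,880 + €2,488 = €27,368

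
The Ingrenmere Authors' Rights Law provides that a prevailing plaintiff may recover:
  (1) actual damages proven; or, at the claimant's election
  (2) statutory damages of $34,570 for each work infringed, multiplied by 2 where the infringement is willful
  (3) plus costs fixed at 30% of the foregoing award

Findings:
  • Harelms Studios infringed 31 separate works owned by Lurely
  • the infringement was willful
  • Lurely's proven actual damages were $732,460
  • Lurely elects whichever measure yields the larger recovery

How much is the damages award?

$2,786,342

Statutory damages: 31 × $34,570 = $1,071,670
Doubled: 2 × $1,071,670 = $2,143,340
Greater of actual damages ($732,460) or enhanced statutory damages ($2,143,340): $2,143,340
Costs: 30% of $2,143,340 = $643,002
Award plus costs: $2,143,340 + $643,002 = $2,786,342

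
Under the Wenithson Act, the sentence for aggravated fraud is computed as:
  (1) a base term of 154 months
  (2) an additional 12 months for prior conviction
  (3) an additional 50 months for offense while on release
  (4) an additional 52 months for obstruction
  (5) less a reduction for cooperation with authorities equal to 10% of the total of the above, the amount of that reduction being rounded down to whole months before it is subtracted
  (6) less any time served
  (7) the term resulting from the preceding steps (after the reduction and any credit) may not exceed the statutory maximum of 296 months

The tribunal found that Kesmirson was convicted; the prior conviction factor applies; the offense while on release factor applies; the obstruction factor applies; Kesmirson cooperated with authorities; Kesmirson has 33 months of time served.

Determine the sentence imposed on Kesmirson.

209 months

Prior conviction enhancement: +12 months
Offense while on release enhancement: +50 months
Obstruction enhancement: +52 months
Adjusted term: 154 months + 12 months + 50 months + 52 months = 268 months
Cooperation with authorities reduction: 10% of 268 months = 26 months (rounded down)
After reduction: 268 − 26 = 242 months
Less time served: 242 months − 33 months = 209 months
Cap at 296 months: 209 months is within the cap, no reduction.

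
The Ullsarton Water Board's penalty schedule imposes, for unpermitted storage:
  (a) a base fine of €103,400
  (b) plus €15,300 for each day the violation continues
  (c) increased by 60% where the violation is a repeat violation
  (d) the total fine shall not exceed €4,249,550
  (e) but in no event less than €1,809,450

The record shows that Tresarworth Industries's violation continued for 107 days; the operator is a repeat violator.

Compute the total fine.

€2,784,800

Per-day component: 107 × €15,300 = €1,637,100
Base plus per-day: €103,400 + €1,637,100 = €1,740,500
Enhancement: 60% of €1,740,500 = €1,044,300
Enhanced fine: €1,740,500 + €1,044,300 = €2,784,800
Cap at €4,249,550: €2,784,800 is within the cap, no reduction.
Minimum €1,809,450: €2,784,800 meets the minimum, no increase.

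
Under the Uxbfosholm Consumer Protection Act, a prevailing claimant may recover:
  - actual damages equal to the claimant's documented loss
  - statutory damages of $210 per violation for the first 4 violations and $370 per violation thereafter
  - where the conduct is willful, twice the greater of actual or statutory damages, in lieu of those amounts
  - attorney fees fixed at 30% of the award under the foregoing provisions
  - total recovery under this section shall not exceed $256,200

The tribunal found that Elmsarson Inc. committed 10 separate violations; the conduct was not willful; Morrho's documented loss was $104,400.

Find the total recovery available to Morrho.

$139,698

First 4 violations: 4 × $210 = $840
Remaining violations: (10 − 4) × $370 = $2,220
Statutory damages: $840 + $2,220 = $3,060
Conduct not willful: the in-lieu enhancement does not apply.
Actual plus statutory damages: $104,400 + $3,060 = $107,460
Attorney fees: 30% of $107,460 = $32,238
Total before cap: $107,460 + $32,238 = $139,698
Cap at $256,200: $139,698 is within the cap, no reduction.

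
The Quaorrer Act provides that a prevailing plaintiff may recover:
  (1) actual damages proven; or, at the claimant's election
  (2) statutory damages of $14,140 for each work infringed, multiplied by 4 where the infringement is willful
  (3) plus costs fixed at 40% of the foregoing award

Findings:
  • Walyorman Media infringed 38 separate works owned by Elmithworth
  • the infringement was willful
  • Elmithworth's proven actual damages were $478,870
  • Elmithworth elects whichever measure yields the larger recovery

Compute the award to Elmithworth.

Statutory damages: 38 × $14,140 = $537,320
Multiplied by 4: 4 × $537,320 = $2,149,280
Greater of actual damages ($478,870) or enhanced statutory damages ($2,149,280): $2,149,280
Costs: 40% of $2,149,280 = $859,712
Award plus costs: $2,149,280 + $859,712 = $3,008,992

Award: $3,008,992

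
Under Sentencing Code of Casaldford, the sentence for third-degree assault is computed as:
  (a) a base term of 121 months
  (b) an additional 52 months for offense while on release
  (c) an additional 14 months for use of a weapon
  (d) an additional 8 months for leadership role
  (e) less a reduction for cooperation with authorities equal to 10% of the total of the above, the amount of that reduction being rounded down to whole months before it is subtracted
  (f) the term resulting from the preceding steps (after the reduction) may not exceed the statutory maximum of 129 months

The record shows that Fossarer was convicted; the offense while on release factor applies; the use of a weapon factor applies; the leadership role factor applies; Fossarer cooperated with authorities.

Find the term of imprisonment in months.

Offense while on release enhancement: +52 months
Use of a weapon enhancement: +14 months
Leadership role enhancement: +8 months
Adjusted term: 121 months + 52 months + 14 months + 8 months = 195 months
Cooperation with authorities reduction: 10% of 195 months = 19 months (rounded down)
After reduction: 195 − 19 = 176 months
Cap at 129 months: 176 months exceeds the cap → 129 months

129 months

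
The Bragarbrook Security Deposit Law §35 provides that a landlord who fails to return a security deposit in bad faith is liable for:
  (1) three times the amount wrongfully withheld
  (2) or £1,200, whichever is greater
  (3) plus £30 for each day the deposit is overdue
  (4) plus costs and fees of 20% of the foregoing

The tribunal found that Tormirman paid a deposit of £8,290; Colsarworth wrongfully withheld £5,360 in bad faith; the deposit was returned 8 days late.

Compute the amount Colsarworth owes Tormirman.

Trebled: 3 × £5,360 = £16,080
Minimum £1,200: £16,080 meets the minimum, no increase.
Late-return penalty: 8 × £30 = £240
Damages plus late penalty: £16,080 + £240 = £16,320
Costs and fees: 20% of £16,320 = £3,264
Total recovery: £16,320 + £3,264 = £19,584

£19,584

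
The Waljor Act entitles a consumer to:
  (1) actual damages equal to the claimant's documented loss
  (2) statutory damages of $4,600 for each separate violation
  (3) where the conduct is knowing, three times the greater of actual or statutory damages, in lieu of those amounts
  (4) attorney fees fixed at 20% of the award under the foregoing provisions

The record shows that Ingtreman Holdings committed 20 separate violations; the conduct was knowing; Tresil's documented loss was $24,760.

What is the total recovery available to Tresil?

Statutory damages: 20 × $4,600 = $92,000
Greater of actual damages ($24,760) or statutory damages ($92,000): $92,000
Trebled: 3 × $92,000 = $276,000
Attorney fees: 20% of $276,000 = $55,200
Total recovery: $276,000 + $55,200 = $331,200

Total recovery: $331,200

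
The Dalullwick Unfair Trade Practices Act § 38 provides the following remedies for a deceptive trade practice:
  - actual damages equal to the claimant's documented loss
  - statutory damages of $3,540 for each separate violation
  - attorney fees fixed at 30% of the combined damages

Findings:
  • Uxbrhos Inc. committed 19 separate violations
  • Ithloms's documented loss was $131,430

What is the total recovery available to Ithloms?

Statutory damages: 19 × $3,540 = $67,260
Combined damages: $131,430 + $67,260 = $198,690
Attorney fees: 30% of $198,690 = $59,607
Total recovery: $198,690 + $59,607 = $258,297

$258,297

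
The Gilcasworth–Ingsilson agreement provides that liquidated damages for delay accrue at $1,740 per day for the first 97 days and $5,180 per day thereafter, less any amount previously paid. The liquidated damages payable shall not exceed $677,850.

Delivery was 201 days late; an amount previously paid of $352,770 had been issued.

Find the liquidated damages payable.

First 97 days: 97 × $1,740 = $168,780
Remaining days: (201 − 97) × $5,180 = $538,720
Accrued per-day damages: $168,780 + $538,720 = $707,500
Less amount previously paid: $707,500 − $352,770 = $354,730
Cap at $677,850: $354,730 is within the cap, no reduction.

Liquidated damages: $354,730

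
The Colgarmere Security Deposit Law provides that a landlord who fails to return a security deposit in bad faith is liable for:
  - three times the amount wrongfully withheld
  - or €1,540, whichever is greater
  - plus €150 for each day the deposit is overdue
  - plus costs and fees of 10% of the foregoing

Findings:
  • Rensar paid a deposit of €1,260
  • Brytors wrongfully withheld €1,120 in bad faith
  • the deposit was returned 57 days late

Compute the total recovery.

Recovery: €13,101

Trebled: 3 × €1,120 = €3,360
Minimum €1,540: €3,360 meets the minimum, no increase.
Late-return penalty: 57 × €150 = €8,550
Damages plus late penalty: €3,360 + €8,550 = €11,910
Costs and fees: 10% of €11,910 = €1,191
Total recovery: €11,910 + €1,191 = €13,101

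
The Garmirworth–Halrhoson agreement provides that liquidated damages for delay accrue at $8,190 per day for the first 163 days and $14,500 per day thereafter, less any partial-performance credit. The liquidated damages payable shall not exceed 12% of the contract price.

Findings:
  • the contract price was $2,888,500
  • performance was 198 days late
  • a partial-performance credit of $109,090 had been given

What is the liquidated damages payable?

$346,620

First 163 days: 163 × $8,190 = $1,334,970
Remaining days: (198 − 163) × $14,500 = $507,500
Accrued per-day damages: $1,334,970 + $507,500 = $1,842,470
Less partial-performance credit: $1,842,470 − $109,090 = $1,733,380
Cap: 12% of $2,888,500 = $346,620
Cap at $346,620: $1,733,380 exceeds the cap → $346,620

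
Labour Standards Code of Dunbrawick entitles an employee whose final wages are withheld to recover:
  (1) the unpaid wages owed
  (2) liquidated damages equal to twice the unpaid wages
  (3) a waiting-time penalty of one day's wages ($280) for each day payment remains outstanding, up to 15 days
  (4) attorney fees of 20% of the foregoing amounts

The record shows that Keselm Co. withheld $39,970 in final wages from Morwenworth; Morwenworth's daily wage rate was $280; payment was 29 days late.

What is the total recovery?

Total award: $148,932

Doubled: 2 × $39,970 = $79,940
Penalty days: min(29, 15) = 15
Waiting-time penalty: 15 × $280 = $4,200
Subtotal: $39,970 + $79,940 + $4,200 = $124,110
Attorney fees: 20% of $124,110 = $24,822
Total award: $124,110 + $24,822 = $148,932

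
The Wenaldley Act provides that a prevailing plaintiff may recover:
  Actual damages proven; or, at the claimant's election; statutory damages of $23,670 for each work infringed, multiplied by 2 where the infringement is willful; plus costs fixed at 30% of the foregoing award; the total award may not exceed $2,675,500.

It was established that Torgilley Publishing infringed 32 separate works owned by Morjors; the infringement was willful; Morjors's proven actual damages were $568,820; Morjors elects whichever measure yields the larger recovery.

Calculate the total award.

$1,969,344

Statutory damages: 32 × $23,670 = $757,440
Doubled: 2 × $757,440 = $1,514,880
Greater of actual damages ($568,820) or enhanced statutory damages ($1,514,880): $1,514,880
Costs: 30% of $1,514,880 = $454,464
Award plus costs: $1,514,880 + $454,464 = $1,969,344
Cap at $2,675,500: $1,969,344 is within the cap, no reduction.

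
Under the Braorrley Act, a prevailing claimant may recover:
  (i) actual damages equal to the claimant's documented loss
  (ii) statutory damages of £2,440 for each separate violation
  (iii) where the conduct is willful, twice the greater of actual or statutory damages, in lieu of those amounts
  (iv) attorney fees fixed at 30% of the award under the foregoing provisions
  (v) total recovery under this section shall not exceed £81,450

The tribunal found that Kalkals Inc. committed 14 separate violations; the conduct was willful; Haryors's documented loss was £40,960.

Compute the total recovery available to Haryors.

Statutory damages: 14 × £2,440 = £34,160
Greater of actual damages (£40,960) or statutory damages (£34,160): £40,960
Doubled: 2 × £40,960 = £81,920
Attorney fees: 30% of £81,920 = £24,576
Total before cap: £81,920 + £24,576 = £106,496
Cap at £81,450: £106,496 exceeds the cap → £81,450

£81,450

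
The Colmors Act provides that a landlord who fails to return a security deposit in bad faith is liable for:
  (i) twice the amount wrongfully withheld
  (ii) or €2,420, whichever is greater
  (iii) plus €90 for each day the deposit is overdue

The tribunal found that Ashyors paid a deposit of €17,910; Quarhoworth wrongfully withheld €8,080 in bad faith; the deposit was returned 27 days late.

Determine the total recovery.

€18,590

Doubled: 2 × €8,080 = €16,160
Minimum €2,420: €16,160 meets the minimum, no increase.
Late-return penalty: 27 × €90 = €2,430
Damages plus late penalty: €16,160 + €2,430 = €18,590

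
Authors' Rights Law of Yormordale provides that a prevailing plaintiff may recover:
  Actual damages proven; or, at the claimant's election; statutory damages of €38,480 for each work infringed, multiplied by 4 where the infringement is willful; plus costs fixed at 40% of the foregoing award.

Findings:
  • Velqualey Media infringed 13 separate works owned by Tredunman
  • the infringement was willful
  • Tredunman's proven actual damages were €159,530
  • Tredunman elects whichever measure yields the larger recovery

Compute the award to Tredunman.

€2,801,344

Statutory damages: 13 × €38,480 = €500,240
Multiplied by 4: 4 × €500,240 = €2,000,960
Greater of actual damages (€159,530) or enhanced statutory damages (€2,000,960): €2,000,960
Costs: 40% of €2,000,960 = €800,384
Award plus costs: €2,000,960 + €800,384 = €2,801,344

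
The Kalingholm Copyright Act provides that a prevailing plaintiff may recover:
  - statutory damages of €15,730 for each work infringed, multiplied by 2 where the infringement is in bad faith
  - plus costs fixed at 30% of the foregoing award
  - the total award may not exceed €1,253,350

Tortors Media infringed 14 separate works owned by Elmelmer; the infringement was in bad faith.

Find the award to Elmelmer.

Statutory damages: 14 × €15,730 = €220,220
Doubled: 2 × €220,220 = €440,440
Costs: 30% of €440,440 = €132,132
Award plus costs: €440,440 + €132,132 = €572,572
Cap at €1,253,350: €572,572 is within the cap, no reduction.

€572,572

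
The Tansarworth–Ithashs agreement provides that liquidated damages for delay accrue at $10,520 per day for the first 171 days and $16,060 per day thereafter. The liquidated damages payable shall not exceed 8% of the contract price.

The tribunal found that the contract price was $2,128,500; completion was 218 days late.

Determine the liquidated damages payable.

First 171 days: 171 × $10,520 = $1,798,920
Remaining days: (218 − 171) × $16,060 = $754,820
Accrued per-day damages: $1,798,920 + $754,820 = $2,553,740
Cap: 8% of $2,128,500 = $170,280
Cap at $170,280: $2,553,740 exceeds the cap → $170,280

Liquidated damages: $170,280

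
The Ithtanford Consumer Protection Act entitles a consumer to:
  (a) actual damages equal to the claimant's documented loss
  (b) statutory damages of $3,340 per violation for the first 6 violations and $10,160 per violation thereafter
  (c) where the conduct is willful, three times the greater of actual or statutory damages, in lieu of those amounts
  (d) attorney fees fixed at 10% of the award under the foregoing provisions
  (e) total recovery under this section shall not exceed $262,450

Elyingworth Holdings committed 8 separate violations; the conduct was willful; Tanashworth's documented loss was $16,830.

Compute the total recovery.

First 6 violations: 6 × $3,340 = $20,040
Remaining violations: (8 − 6) × $10,160 = $20,320
Statutory damages: $20,040 + $20,320 = $40,360
Greater of actual damages ($16,830) or statutory damages ($40,360): $40,360
Trebled: 3 × $40,360 = $121,080
Attorney fees: 10% of $121,080 = $12,108
Total before cap: $121,080 + $12,108 = $133,188
Cap at $262,450: $133,188 is within the cap, no reduction.

$133,188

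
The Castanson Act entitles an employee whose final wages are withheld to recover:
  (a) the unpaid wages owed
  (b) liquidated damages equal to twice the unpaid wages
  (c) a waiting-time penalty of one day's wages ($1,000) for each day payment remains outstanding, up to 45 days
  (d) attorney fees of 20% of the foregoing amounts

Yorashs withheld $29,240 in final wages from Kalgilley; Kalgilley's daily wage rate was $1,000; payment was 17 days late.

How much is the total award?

$125,664

Doubled: 2 × $29,240 = $58,480
Penalty days: min(17, 45) = 17
Waiting-time penalty: 17 × $1,000 = $17,000
Subtotal: $29,240 + $58,480 + $17,000 = $104,720
Attorney fees: 20% of $104,720 = $20,944
Total award: $104,720 + $20,944 = $125,664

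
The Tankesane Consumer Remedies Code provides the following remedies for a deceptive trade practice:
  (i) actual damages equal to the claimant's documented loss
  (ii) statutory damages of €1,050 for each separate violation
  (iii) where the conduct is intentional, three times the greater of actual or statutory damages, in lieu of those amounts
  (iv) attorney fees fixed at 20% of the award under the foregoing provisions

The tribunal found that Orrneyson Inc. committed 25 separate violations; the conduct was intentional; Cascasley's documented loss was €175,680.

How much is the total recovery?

€632,448

Statutory damages: 25 × €1,050 = €26,250
Greater of actual damages (€175,680) or statutory damages (€26,250): €175,680
Trebled: 3 × €175,680 = €527,040
Attorney fees: 20% of €527,040 = €105,408
Total recovery: €527,040 + €105,408 = €632,448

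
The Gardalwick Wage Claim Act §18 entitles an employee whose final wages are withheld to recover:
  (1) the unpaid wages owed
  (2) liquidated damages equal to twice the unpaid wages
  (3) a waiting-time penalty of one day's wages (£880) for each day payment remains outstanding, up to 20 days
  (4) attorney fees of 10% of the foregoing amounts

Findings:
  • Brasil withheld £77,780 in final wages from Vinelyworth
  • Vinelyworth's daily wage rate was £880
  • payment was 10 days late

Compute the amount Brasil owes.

Doubled: 2 × £77,780 = £155,560
Penalty days: min(10, 20) = 10
Waiting-time penalty: 10 × £880 = £8,800
Subtotal: £77,780 + £155,560 + £8,800 = £242,140
Attorney fees: 10% of £242,140 = £24,214
Total award: £242,140 + £24,214 = £266,354

£266,354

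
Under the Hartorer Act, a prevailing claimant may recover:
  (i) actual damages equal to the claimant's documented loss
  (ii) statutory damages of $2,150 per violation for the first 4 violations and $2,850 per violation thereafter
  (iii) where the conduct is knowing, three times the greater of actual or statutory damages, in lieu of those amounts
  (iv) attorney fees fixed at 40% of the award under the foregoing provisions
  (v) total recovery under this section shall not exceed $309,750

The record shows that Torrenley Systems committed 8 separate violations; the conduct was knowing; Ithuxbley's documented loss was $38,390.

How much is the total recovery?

Total recovery: $161,238

First 4 violations: 4 × $2,150 = $8,600
Remaining violations: (8 − 4) × $2,850 = $11,400
Statutory damages: $8,600 + $11,400 = $20,000
Greater of actual damages ($38,390) or statutory damages ($20,000): $38,390
Trebled: 3 × $38,390 = $115,170
Attorney fees: 40% of $115,170 = $46,068
Total before cap: $115,170 + $46,068 = $161,238
Cap at $309,750: $161,238 is within the cap, no reduction.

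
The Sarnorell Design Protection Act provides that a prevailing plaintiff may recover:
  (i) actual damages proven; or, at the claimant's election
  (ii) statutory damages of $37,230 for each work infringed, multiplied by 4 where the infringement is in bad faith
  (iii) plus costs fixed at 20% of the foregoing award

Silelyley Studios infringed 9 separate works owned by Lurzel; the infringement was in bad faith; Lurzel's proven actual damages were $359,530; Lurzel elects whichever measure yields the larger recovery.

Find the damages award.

Award: $1,608,336

Statutory damages: 9 × $37,230 = $335,070
Multiplied by 4: 4 × $335,070 = $1,340,280
Greater of actual damages ($359,530) or enhanced statutory damages ($1,340,280): $1,340,280
Costs: 20% of $1,340,280 = $268,056
Award plus costs: $1,340,280 + $268,056 = $1,608,336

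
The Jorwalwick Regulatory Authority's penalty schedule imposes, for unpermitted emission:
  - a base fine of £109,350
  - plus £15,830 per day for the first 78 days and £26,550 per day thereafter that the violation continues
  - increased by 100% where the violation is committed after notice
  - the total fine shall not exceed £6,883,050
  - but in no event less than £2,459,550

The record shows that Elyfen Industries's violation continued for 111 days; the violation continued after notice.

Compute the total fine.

£4,440,480

First 78 days: 78 × £15,830 = £1,234,740
Remaining days: (111 − 78) × £26,550 = £876,150
Per-day component: £1,234,740 + £876,150 = £2,110,890
Base plus per-day: £109,350 + £2,110,890 = £2,220,240
Enhancement: 100% of £2,220,240 = £2,220,240
Enhanced fine: £2,220,240 + £2,220,240 = £4,440,480
Cap at £6,883,050: £4,440,480 is within the cap, no reduction.
Minimum £2,459,550: £4,440,480 meets the minimum, no increase.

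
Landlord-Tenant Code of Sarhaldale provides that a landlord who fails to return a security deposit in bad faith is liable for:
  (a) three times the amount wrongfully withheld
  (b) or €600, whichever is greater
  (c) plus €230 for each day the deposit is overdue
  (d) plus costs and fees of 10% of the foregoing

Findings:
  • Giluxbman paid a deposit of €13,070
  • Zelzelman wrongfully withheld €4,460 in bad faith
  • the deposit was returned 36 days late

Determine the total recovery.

Trebled: 3 × €4,460 = €13,380
Minimum €600: €13,380 meets the minimum, no increase.
Late-return penalty: 36 × €230 = €8,280
Damages plus late penalty: €13,380 + €8,280 = €21,660
Costs and fees: 10% of €21,660 = €2,166
Total recovery: €21,660 + €2,166 = €23,826

€23,826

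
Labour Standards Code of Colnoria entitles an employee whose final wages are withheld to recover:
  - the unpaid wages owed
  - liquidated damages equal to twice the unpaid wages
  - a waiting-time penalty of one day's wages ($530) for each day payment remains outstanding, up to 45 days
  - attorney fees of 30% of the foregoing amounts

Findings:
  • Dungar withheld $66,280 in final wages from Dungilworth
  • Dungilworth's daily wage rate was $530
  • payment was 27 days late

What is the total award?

$277,095

Doubled: 2 × $66,280 = $132,560
Penalty days: min(27, 45) = 27
Waiting-time penalty: 27 × $530 = $14,310
Subtotal: $66,280 + $132,560 + $14,310 = $213,150
Attorney fees: 30% of $213,150 = $63,945
Total award: $213,150 + $63,945 = $277,095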